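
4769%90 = 89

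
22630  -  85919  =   - 63289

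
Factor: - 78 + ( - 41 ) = -7^1*17^1 = - 119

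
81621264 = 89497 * 912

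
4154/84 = 2077/42 = 49.45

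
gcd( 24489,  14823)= 27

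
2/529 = 2/529 = 0.00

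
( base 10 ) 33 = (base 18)1f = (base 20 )1d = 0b100001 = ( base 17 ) 1g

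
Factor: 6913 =31^1*223^1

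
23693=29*817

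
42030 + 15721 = 57751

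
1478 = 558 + 920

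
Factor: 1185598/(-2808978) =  - 3^ (-1)*17^ ( - 1 )*137^1*4327^1*27539^(-1)=-592799/1404489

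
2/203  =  2/203 = 0.01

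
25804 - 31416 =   -  5612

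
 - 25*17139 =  - 428475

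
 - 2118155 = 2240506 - 4358661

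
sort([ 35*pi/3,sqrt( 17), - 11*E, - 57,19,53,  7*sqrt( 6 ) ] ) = [ - 57, - 11*E,sqrt( 17),  7 * sqrt(6 ),19,35*pi/3,53]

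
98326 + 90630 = 188956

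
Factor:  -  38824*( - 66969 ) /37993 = 2^3*3^2*7^1 * 23^1*211^1 *1063^1*37993^(-1) = 2600004456/37993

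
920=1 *920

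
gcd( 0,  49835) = 49835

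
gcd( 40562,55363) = 1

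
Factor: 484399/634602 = 2^( - 1)  *  3^(- 1) * 149^1*3251^1*105767^( - 1 )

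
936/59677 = 936/59677 = 0.02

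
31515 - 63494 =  - 31979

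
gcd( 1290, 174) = 6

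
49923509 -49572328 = 351181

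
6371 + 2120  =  8491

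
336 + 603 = 939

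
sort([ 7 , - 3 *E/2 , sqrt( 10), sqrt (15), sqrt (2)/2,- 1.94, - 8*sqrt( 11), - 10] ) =[ - 8*sqrt ( 11), - 10 , - 3*E/2,  -  1.94, sqrt( 2) /2,sqrt( 10),sqrt(15 ),7]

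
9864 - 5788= 4076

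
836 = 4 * 209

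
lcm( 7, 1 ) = 7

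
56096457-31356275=24740182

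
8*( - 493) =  - 3944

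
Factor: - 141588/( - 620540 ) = 3^4*5^( - 1 )*71^( - 1) =81/355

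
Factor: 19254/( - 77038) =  - 9627/38519  =  - 3^1*13^( - 1 )*2963^( - 1)*3209^1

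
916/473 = 1 + 443/473 =1.94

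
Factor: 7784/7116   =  1946/1779 = 2^1*3^ (-1)*7^1*139^1*593^( - 1) 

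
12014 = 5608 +6406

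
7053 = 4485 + 2568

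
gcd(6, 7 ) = 1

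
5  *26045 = 130225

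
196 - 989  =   - 793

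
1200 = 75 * 16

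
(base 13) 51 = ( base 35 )1V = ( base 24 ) 2i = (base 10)66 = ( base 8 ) 102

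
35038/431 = 81+127/431 = 81.29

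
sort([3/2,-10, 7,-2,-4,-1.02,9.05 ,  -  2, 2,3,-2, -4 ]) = [ - 10,-4, - 4,-2, - 2,-2, -1.02,  3/2, 2,3,7,9.05]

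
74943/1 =74943  =  74943.00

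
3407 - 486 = 2921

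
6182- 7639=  - 1457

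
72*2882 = 207504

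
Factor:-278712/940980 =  - 2^1* 3^1*5^( - 1) * 7^2*79^1*15683^( - 1) = - 23226/78415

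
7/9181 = 7/9181=0.00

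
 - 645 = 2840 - 3485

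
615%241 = 133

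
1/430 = 1/430 = 0.00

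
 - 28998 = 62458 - 91456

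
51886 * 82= 4254652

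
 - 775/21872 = - 1 +21097/21872 = - 0.04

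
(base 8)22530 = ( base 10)9560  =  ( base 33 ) 8pn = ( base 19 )1793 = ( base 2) 10010101011000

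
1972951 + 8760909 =10733860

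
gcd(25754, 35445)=1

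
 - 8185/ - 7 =8185/7  =  1169.29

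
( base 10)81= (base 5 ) 311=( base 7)144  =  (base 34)2D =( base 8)121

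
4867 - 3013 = 1854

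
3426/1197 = 2+ 344/399 = 2.86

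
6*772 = 4632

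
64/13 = 64/13 = 4.92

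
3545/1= 3545 = 3545.00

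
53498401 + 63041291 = 116539692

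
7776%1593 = 1404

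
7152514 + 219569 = 7372083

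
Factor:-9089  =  - 61^1*149^1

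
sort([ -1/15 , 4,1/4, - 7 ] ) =[ - 7, - 1/15,  1/4 , 4] 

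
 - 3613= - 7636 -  - 4023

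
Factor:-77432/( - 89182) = 38716/44591 = 2^2*17^(-1)*43^(-1 )*61^(  -  1)*9679^1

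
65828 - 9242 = 56586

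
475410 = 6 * 79235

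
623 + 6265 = 6888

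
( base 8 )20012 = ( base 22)gki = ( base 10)8202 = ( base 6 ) 101550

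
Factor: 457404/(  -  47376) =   -  811/84 = - 2^( - 2)* 3^( - 1 )*7^( - 1)*811^1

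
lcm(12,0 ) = 0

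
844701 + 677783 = 1522484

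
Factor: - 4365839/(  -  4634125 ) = 5^( - 3)*19^1 * 131^( - 1)*283^( - 1)*229781^1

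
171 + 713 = 884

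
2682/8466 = 447/1411 = 0.32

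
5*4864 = 24320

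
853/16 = 853/16 =53.31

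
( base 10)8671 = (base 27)bo4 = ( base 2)10000111011111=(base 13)3c40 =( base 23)g90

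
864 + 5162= 6026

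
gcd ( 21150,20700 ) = 450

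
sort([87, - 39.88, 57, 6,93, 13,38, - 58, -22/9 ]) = [ - 58,-39.88, - 22/9, 6, 13, 38, 57,  87,93 ]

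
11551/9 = 11551/9 = 1283.44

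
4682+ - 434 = 4248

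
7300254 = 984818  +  6315436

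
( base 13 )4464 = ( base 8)22512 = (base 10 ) 9546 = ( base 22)jfk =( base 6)112110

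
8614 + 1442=10056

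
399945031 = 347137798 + 52807233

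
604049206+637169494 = 1241218700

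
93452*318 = 29717736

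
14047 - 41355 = - 27308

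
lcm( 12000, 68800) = 1032000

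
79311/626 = 126 +435/626 = 126.69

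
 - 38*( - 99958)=3798404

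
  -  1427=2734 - 4161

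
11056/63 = 11056/63 = 175.49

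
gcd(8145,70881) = 3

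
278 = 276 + 2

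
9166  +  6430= 15596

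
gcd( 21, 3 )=3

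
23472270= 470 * 49941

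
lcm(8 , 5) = 40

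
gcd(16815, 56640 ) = 885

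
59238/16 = 3702+ 3/8 = 3702.38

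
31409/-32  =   - 31409/32 = -  981.53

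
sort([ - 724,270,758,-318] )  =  [ - 724,-318, 270,  758 ] 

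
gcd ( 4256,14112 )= 224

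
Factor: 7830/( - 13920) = - 9/16 = -2^( - 4)*3^2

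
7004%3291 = 422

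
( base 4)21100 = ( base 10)592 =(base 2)1001010000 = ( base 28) L4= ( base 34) he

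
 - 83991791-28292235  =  -112284026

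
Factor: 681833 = 681833^1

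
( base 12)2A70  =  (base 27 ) 6mc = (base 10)4980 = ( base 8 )11564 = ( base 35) 42A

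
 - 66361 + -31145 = - 97506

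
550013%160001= 70010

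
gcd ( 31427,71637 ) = 1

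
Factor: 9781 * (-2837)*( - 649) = 11^1*59^1*2837^1*9781^1 = 18008904353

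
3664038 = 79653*46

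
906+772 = 1678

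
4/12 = 1/3 = 0.33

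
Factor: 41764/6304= 53/8=2^ ( - 3)*53^1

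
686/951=686/951  =  0.72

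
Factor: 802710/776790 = 991/959 =7^(  -  1)*137^( - 1 )*991^1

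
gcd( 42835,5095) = 5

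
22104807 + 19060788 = 41165595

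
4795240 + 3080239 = 7875479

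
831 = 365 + 466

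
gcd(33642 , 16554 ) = 534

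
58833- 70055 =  - 11222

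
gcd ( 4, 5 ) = 1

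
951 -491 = 460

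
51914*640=33224960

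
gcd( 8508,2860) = 4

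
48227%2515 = 442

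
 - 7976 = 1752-9728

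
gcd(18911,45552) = 1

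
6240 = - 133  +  6373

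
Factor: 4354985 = 5^1*870997^1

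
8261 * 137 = 1131757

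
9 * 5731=51579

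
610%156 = 142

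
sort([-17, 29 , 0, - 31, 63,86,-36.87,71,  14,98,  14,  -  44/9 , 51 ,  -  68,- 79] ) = [ - 79, - 68,-36.87,-31, - 17, - 44/9 , 0,14,  14,  29, 51,63,71,86 , 98]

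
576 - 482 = 94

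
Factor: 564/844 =3^1*47^1*211^( - 1) = 141/211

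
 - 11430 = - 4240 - 7190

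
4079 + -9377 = -5298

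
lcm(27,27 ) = 27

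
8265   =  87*95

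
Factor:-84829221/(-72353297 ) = 3^3*23^1  *127^(-1 )* 136601^1*569711^ ( - 1 )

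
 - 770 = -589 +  - 181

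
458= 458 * 1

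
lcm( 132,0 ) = 0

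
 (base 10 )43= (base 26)1H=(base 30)1D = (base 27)1g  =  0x2B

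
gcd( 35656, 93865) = 1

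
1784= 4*446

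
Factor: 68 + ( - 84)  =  - 16= -  2^4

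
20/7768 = 5/1942 = 0.00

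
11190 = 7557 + 3633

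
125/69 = 1 + 56/69 = 1.81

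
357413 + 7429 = 364842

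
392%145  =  102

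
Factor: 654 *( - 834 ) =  - 2^2 * 3^2  *109^1*139^1 = - 545436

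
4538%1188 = 974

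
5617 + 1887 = 7504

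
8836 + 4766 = 13602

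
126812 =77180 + 49632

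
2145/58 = 2145/58 = 36.98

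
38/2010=19/1005  =  0.02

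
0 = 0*341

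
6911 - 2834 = 4077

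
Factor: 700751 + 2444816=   179^1 *17573^1 = 3145567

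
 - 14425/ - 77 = 14425/77 = 187.34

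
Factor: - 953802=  - 2^1*3^3*17^1*1039^1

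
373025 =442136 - 69111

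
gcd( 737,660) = 11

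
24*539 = 12936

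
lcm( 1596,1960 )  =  111720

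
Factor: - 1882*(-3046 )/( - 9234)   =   - 2^1*3^( - 5) *19^( - 1)*941^1*1523^1 =- 2866286/4617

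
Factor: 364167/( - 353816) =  - 2^( - 3) * 3^2*43^1*47^( - 1 )=- 387/376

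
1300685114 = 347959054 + 952726060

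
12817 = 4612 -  - 8205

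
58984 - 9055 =49929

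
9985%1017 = 832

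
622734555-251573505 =371161050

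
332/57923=332/57923 = 0.01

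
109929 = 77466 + 32463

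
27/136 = 27/136 = 0.20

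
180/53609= 180/53609 = 0.00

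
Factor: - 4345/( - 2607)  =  3^( - 1)*5^1 = 5/3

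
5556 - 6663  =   - 1107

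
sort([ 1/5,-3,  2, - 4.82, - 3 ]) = [ - 4.82,- 3, - 3,1/5, 2]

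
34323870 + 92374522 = 126698392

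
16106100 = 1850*8706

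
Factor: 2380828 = 2^2 * 595207^1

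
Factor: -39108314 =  - 2^1*7^1*2793451^1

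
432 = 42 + 390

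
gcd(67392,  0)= 67392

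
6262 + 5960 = 12222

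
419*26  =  10894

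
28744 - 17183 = 11561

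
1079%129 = 47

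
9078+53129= 62207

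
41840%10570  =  10130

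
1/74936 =1/74936 = 0.00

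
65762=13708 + 52054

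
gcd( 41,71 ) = 1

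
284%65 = 24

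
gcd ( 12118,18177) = 6059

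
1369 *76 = 104044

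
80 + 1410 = 1490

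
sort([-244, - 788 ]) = [ - 788, - 244]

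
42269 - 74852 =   -  32583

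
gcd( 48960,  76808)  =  8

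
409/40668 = 409/40668 = 0.01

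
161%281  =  161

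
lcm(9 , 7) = 63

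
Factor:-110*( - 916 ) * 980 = 2^5*5^2*7^2*11^1*229^1 = 98744800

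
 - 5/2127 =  - 5/2127 = - 0.00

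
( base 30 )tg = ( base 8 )1566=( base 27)15m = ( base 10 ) 886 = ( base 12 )61a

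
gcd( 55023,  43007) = 1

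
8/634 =4/317 = 0.01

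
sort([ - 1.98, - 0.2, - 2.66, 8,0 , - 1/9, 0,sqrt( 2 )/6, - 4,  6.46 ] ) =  [  -  4,-2.66, - 1.98, - 0.2 , - 1/9, 0, 0, sqrt( 2) /6,6.46, 8 ] 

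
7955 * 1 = 7955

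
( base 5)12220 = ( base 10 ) 935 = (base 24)1en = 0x3a7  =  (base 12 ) 65B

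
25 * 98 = 2450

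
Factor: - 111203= - 61^1*1823^1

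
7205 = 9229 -2024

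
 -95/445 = -19/89 = -0.21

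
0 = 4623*0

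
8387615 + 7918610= 16306225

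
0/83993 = 0 =0.00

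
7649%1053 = 278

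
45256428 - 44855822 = 400606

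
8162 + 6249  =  14411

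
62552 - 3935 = 58617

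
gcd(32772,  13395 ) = 3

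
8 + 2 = 10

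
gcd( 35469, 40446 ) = 63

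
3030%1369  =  292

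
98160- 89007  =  9153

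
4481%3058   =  1423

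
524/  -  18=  - 30 + 8/9  =  - 29.11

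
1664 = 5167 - 3503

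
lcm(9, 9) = 9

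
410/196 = 2  +  9/98 = 2.09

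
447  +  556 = 1003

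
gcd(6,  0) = 6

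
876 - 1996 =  - 1120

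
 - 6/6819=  - 1 + 2271/2273 = - 0.00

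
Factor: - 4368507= - 3^1 *11^1*13^1*17^1 * 599^1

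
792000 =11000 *72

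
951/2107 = 951/2107 = 0.45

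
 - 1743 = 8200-9943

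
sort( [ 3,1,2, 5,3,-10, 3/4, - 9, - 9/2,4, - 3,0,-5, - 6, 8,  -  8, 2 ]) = [ - 10, - 9,  -  8, - 6, - 5, - 9/2,-3,  0,  3/4,  1,2,2,3, 3,4,  5,8 ] 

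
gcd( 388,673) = 1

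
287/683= 287/683 = 0.42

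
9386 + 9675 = 19061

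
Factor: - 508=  - 2^2*127^1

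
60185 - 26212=33973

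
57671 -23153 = 34518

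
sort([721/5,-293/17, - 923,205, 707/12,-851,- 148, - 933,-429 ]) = [  -  933,- 923,-851,  -  429,-148,-293/17, 707/12, 721/5, 205]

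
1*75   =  75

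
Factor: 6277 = 6277^1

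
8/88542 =4/44271  =  0.00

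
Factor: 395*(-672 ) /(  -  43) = 2^5*3^1*5^1 * 7^1 * 43^( - 1)*79^1 = 265440/43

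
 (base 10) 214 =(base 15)E4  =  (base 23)97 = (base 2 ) 11010110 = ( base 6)554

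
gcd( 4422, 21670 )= 22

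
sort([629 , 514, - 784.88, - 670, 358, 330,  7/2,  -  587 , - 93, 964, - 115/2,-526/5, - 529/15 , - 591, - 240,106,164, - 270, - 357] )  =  [ - 784.88 , - 670 , - 591 , - 587, - 357, - 270,  -  240, - 526/5,-93 , - 115/2 , - 529/15, 7/2, 106, 164,330 , 358  ,  514,629, 964 ] 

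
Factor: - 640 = -2^7* 5^1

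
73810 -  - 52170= 125980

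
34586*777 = 26873322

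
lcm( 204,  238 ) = 1428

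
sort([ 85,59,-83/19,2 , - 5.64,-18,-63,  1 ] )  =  [ - 63, - 18, - 5.64, - 83/19,1,2, 59,  85]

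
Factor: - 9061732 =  - 2^2*2265433^1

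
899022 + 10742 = 909764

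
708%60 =48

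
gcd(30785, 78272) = 1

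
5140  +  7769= 12909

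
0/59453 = 0 = 0.00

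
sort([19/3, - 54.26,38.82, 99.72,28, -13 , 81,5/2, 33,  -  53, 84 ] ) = [ - 54.26, -53, -13,5/2,19/3,28, 33, 38.82,81,84,99.72 ] 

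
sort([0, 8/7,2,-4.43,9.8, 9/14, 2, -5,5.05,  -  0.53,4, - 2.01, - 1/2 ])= [ - 5, - 4.43, - 2.01, - 0.53,  -  1/2,0,9/14, 8/7,2,2,4,5.05,9.8] 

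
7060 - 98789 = -91729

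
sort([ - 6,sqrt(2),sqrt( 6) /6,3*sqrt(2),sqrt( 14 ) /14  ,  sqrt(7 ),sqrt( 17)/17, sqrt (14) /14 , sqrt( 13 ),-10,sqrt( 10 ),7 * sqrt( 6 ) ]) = [-10, - 6,  sqrt( 17) /17, sqrt(14 )/14,sqrt(14)/14,  sqrt( 6) /6, sqrt ( 2),sqrt(7), sqrt( 10 ),sqrt(13), 3*sqrt(2),7*sqrt( 6)]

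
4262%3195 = 1067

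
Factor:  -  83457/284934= - 2^( - 1) * 3^2*11^1*13^( - 2 )=-99/338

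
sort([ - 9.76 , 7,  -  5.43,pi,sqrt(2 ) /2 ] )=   [ - 9.76,-5.43 , sqrt(2) /2,  pi, 7 ]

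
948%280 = 108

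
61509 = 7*8787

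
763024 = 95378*8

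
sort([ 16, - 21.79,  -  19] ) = [-21.79,-19,16 ] 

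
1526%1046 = 480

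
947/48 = 947/48 = 19.73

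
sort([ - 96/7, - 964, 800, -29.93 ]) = [ - 964, - 29.93,  -  96/7,800 ]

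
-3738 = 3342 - 7080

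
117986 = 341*346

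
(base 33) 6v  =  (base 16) e5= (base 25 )94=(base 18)cd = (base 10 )229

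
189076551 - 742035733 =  - 552959182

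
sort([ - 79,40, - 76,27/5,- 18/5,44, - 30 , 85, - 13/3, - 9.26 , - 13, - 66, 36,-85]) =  [ - 85,-79, - 76, - 66, - 30,-13, - 9.26,-13/3, - 18/5, 27/5,36, 40,44,85]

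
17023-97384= - 80361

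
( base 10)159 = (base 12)113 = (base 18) 8F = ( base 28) 5j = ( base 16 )9f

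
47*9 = 423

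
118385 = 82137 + 36248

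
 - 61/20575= -1 +20514/20575  =  - 0.00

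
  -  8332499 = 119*( - 70021) 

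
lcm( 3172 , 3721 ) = 193492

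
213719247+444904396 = 658623643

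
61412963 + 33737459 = 95150422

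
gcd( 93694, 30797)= 1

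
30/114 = 5/19 = 0.26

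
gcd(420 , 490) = 70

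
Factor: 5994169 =5994169^1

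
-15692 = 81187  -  96879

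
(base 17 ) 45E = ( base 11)A41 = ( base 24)247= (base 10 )1255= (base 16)4e7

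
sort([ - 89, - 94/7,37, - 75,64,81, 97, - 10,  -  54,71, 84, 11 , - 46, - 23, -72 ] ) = [ - 89, - 75, - 72, - 54 ,-46, - 23, - 94/7 , - 10,11, 37, 64,71,81 , 84, 97] 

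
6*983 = 5898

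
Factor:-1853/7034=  - 2^(-1 ) *17^1*109^1*3517^( - 1 )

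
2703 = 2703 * 1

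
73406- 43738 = 29668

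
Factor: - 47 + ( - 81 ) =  - 128 = - 2^7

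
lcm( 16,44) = 176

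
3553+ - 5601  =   - 2048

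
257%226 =31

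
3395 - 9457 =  - 6062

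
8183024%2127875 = 1799399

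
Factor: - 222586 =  -2^1*7^1*13^1*1223^1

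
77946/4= 19486+ 1/2= 19486.50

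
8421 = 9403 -982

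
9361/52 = 9361/52 = 180.02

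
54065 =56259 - 2194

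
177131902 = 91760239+85371663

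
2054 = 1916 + 138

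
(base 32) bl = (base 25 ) EN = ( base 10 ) 373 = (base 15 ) 19D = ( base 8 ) 565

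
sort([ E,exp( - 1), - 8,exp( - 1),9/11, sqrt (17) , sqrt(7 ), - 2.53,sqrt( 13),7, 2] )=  [ - 8, - 2.53, exp( - 1),exp( - 1), 9/11, 2,sqrt( 7 ), E, sqrt (13), sqrt(17), 7] 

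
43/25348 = 43/25348 = 0.00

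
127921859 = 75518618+52403241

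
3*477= 1431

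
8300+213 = 8513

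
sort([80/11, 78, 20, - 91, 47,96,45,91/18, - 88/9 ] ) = [ -91, - 88/9,91/18,80/11, 20, 45, 47 , 78,96 ]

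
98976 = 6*16496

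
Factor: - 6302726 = -2^1 * 311^1  *  10133^1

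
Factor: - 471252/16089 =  - 908/31  =  -2^2*31^( - 1)* 227^1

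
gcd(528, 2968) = 8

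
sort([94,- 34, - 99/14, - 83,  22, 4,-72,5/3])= [ - 83, - 72, -34, - 99/14, 5/3,4,22,94 ]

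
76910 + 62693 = 139603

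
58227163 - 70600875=-12373712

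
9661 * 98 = 946778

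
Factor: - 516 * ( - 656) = 2^6 * 3^1*41^1 *43^1 = 338496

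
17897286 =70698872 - 52801586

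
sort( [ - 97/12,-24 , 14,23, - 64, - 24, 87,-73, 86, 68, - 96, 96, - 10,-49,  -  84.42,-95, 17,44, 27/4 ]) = [ - 96, - 95, - 84.42,-73,-64, - 49, - 24 , - 24,  -  10, - 97/12, 27/4,14, 17,23, 44, 68, 86,87 , 96 ]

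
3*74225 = 222675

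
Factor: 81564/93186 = 2^1*3^( - 1)*7^1*31^( - 1 ) * 167^( - 1 )*971^1  =  13594/15531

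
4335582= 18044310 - 13708728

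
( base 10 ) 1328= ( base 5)20303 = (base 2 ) 10100110000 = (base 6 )10052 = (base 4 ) 110300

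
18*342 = 6156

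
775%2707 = 775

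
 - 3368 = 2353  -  5721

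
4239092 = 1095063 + 3144029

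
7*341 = 2387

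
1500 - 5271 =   -  3771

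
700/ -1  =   - 700 + 0/1 = -  700.00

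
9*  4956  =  44604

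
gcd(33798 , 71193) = 3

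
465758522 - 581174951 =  - 115416429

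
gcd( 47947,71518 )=1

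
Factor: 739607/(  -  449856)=-2^(-6 ) * 3^ ( - 2)*947^1  =  - 947/576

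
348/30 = 11 + 3/5 = 11.60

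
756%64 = 52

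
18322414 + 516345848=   534668262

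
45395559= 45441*999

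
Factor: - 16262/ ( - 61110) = 3^( - 2 ) * 5^(  -  1)*7^(-1 )*47^1 * 97^( - 1) * 173^1 = 8131/30555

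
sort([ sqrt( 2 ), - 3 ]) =[ - 3, sqrt( 2) ]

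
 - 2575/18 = - 144+17/18 = - 143.06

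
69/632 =69/632 = 0.11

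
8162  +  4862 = 13024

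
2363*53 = 125239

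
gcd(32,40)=8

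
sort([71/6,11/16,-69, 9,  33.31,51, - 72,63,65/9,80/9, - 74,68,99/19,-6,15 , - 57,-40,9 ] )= [ - 74, - 72, - 69,-57, - 40, - 6,11/16,99/19,65/9,  80/9,9 , 9, 71/6,15,33.31 , 51, 63,68 ]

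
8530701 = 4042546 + 4488155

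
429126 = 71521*6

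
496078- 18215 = 477863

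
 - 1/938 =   -  1/938 = -0.00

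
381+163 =544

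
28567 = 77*371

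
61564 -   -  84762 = 146326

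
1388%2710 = 1388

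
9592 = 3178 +6414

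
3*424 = 1272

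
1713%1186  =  527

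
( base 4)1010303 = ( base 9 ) 6032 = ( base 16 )1133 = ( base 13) 2009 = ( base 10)4403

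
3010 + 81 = 3091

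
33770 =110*307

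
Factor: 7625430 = 2^1*3^2 * 5^1 *193^1*439^1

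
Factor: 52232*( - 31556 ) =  - 1648232992 = - 2^5*7^3*23^1*6529^1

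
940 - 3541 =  - 2601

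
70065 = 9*7785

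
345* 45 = 15525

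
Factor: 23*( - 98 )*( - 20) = 45080 = 2^3*5^1*7^2  *  23^1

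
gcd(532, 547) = 1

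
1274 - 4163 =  -2889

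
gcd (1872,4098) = 6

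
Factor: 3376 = 2^4*211^1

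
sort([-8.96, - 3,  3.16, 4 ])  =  [-8.96,-3, 3.16 , 4] 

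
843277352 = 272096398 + 571180954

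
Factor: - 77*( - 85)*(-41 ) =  -268345 = -5^1 * 7^1*11^1* 17^1*41^1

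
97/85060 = 97/85060 = 0.00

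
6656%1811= 1223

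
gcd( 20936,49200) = 8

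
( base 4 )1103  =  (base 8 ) 123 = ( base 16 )53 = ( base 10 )83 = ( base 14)5d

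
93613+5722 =99335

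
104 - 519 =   -  415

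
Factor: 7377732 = 2^2  *3^2*223^1*919^1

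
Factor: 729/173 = 3^6*173^( - 1) 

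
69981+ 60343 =130324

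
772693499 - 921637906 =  - 148944407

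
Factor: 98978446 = 2^1*7^1*7069889^1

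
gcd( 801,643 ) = 1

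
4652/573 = 8 + 68/573 = 8.12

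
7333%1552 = 1125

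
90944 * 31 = 2819264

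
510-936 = -426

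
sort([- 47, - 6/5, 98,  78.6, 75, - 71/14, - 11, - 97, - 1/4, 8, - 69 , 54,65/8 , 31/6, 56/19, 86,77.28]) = [ - 97,  -  69, - 47, -11, - 71/14, - 6/5, - 1/4, 56/19,  31/6, 8,  65/8,54, 75, 77.28, 78.6,86, 98 ]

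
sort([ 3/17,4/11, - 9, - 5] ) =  [ - 9, -5, 3/17,4/11 ] 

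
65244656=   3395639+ 61849017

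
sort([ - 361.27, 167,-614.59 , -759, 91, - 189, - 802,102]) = [-802, - 759,-614.59,-361.27,-189 , 91,102,167 ] 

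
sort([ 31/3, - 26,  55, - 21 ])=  [  -  26,-21,31/3 , 55]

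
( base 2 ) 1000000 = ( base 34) 1u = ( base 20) 34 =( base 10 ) 64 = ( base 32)20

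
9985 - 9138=847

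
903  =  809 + 94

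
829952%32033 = 29127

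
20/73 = 20/73  =  0.27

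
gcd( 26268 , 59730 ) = 66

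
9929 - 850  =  9079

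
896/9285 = 896/9285 = 0.10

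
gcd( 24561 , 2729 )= 2729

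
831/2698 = 831/2698 = 0.31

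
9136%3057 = 3022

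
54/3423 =18/1141= 0.02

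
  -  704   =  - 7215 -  - 6511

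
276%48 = 36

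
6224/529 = 6224/529 = 11.77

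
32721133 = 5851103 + 26870030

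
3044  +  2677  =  5721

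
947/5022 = 947/5022 = 0.19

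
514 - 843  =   - 329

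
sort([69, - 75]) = [ - 75, 69]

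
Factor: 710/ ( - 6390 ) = -3^( - 2) = -  1/9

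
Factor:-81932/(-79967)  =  2^2*20483^1*79967^(- 1)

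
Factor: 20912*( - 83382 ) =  - 1743684384 = - 2^5*3^1*13^1*1069^1*1307^1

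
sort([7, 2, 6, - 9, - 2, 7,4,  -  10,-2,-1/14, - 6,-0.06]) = [ - 10,-9 , - 6,  -  2, -2 , - 1/14, - 0.06,2,4,6 , 7,7]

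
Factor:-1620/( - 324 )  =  5^1 = 5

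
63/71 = 63/71 = 0.89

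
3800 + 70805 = 74605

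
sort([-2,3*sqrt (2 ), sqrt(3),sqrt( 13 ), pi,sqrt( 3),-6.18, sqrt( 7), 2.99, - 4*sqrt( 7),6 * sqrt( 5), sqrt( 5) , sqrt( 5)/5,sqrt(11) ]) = [-4*sqrt (7),  -  6.18, - 2,sqrt( 5)/5, sqrt( 3),sqrt( 3 ),sqrt(5),sqrt( 7),2.99, pi, sqrt( 11), sqrt( 13 ),3*sqrt(2),6*sqrt( 5 ) ] 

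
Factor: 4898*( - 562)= - 2752676 =- 2^2*31^1*79^1*281^1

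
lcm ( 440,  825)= 6600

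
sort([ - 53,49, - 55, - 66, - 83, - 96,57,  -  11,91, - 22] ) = [ - 96,-83, - 66, - 55,  -  53, - 22, - 11,49  ,  57 , 91] 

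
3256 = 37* 88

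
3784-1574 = 2210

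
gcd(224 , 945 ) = 7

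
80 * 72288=5783040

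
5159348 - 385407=4773941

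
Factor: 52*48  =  2496 = 2^6 * 3^1* 13^1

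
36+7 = 43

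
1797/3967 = 1797/3967 = 0.45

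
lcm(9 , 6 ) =18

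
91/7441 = 13/1063 = 0.01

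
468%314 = 154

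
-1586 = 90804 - 92390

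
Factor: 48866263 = 48866263^1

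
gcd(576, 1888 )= 32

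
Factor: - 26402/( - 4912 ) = 43/8 = 2^ ( - 3) * 43^1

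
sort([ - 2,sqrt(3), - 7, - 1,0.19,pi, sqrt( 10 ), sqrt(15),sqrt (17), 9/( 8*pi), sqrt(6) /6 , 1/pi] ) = [ - 7, - 2, - 1,0.19,1/pi,9/( 8*pi),sqrt(6)/6,sqrt( 3 ),pi , sqrt(10), sqrt(15),sqrt( 17) ] 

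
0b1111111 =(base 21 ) 61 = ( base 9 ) 151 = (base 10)127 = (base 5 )1002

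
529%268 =261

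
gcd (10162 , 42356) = 2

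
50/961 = 50/961 = 0.05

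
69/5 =69/5=13.80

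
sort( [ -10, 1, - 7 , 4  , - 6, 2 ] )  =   [-10, - 7, - 6,1,2,4 ] 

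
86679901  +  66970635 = 153650536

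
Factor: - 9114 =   -  2^1 * 3^1*7^2*31^1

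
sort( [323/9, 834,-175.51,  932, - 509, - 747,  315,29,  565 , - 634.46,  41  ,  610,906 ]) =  [ - 747,-634.46,-509,  -  175.51,29,  323/9, 41,  315,  565,  610, 834, 906,932]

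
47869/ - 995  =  -49 + 886/995 = - 48.11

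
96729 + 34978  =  131707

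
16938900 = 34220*495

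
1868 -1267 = 601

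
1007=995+12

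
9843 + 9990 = 19833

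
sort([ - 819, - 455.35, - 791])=[ - 819, - 791, - 455.35]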